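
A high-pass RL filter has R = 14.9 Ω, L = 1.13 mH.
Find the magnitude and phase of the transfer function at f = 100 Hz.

Step 1 — Angular frequency: ω = 2π·100 = 628.3 rad/s.
Step 2 — Transfer function: H(jω) = jωL/(R + jωL).
Step 3 — Numerator jωL = j·0.71; denominator R + jωL = 14.9 + j0.71.
Step 4 — H = 0.002265 + j0.04754.
Step 5 — Magnitude: |H| = 0.0476 (-26.4 dB); phase: φ = 87.3°.

|H| = 0.0476 (-26.4 dB), φ = 87.3°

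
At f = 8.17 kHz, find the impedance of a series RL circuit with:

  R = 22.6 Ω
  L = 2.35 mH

Step 1 — Angular frequency: ω = 2π·f = 2π·8170 = 5.133e+04 rad/s.
Step 2 — Component impedances:
  R: Z = R = 22.6 Ω
  L: Z = jωL = j·5.133e+04·0.00235 = 0 + j120.6 Ω
Step 3 — Series combination: Z_total = R + L = 22.6 + j120.6 Ω = 122.7∠79.4° Ω.

Z = 22.6 + j120.6 Ω = 122.7∠79.4° Ω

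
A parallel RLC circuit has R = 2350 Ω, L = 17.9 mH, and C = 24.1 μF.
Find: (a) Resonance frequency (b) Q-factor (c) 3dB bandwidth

Step 1 — Resonance: ω₀ = 1/√(LC) = 1/√(0.0179·2.41e-05) = 1523 rad/s.
Step 2 — f₀ = ω₀/(2π) = 242.3 Hz.
Step 3 — Parallel Q: Q = R/(ω₀L) = 2350/(1523·0.0179) = 86.23.
Step 4 — Bandwidth: Δω = ω₀/Q = 17.66 rad/s; BW = Δω/(2π) = 2.81 Hz.

(a) f₀ = 242.3 Hz  (b) Q = 86.23  (c) BW = 2.81 Hz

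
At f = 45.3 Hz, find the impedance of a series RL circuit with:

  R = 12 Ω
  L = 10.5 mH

Step 1 — Angular frequency: ω = 2π·f = 2π·45.3 = 284.6 rad/s.
Step 2 — Component impedances:
  R: Z = R = 12 Ω
  L: Z = jωL = j·284.6·0.0105 = 0 + j2.989 Ω
Step 3 — Series combination: Z_total = R + L = 12 + j2.989 Ω = 12.37∠14.0° Ω.

Z = 12 + j2.989 Ω = 12.37∠14.0° Ω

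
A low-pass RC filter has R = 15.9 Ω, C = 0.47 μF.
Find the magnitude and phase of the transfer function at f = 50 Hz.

Step 1 — Angular frequency: ω = 2π·50 = 314.2 rad/s.
Step 2 — Transfer function: H(jω) = 1/(1 + jωRC).
Step 3 — Denominator: 1 + jωRC = 1 + j·314.2·15.9·4.7e-07 = 1 + j0.002348.
Step 4 — H = 1 - j0.002348.
Step 5 — Magnitude: |H| = 1 (-0.0 dB); phase: φ = -0.1°.

|H| = 1 (-0.0 dB), φ = -0.1°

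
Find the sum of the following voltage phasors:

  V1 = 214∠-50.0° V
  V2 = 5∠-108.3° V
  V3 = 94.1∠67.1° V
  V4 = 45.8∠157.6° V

Step 1 — Convert each phasor to rectangular form:
  V1 = 214·(cos(-50.0°) + j·sin(-50.0°)) = 137.6 - j163.9 V
  V2 = 5·(cos(-108.3°) + j·sin(-108.3°)) = -1.57 - j4.747 V
  V3 = 94.1·(cos(67.1°) + j·sin(67.1°)) = 36.62 + j86.68 V
  V4 = 45.8·(cos(157.6°) + j·sin(157.6°)) = -42.34 + j17.45 V
Step 2 — Sum components: V_total = 130.3 - j64.54 V.
Step 3 — Convert to polar: |V_total| = 145.4 V, ∠V_total = -26.4°.

V_total = 145.4∠-26.4° V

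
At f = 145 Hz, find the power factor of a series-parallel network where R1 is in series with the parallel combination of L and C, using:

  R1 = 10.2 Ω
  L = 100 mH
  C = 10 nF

Step 1 — Angular frequency: ω = 2π·f = 2π·145 = 911.1 rad/s.
Step 2 — Component impedances:
  R1: Z = R = 10.2 Ω
  L: Z = jωL = j·911.1·0.1 = 0 + j91.11 Ω
  C: Z = 1/(jωC) = -j/(ω·C) = 0 - j1.098e+05 Ω
Step 3 — Parallel branch: L || C = 1/(1/L + 1/C) = 0 + j91.18 Ω.
Step 4 — Series with R1: Z_total = R1 + (L || C) = 10.2 + j91.18 Ω = 91.75∠83.6° Ω.
Step 5 — Power factor: PF = cos(φ) = Re(Z)/|Z| = 10.2/91.75 = 0.1112.
Step 6 — Type: Im(Z) = 91.18 ⇒ lagging (phase φ = 83.6°).

PF = 0.1112 (lagging, φ = 83.6°)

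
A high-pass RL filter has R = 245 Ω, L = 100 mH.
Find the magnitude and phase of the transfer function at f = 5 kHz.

Step 1 — Angular frequency: ω = 2π·5000 = 3.142e+04 rad/s.
Step 2 — Transfer function: H(jω) = jωL/(R + jωL).
Step 3 — Numerator jωL = j·3142; denominator R + jωL = 245 + j3142.
Step 4 — H = 0.994 + j0.07751.
Step 5 — Magnitude: |H| = 0.997 (-0.0 dB); phase: φ = 4.5°.

|H| = 0.997 (-0.0 dB), φ = 4.5°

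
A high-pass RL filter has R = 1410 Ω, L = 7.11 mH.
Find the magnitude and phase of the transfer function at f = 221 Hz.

Step 1 — Angular frequency: ω = 2π·221 = 1389 rad/s.
Step 2 — Transfer function: H(jω) = jωL/(R + jωL).
Step 3 — Numerator jωL = j·9.873; denominator R + jωL = 1410 + j9.873.
Step 4 — H = 4.903e-05 + j0.007002.
Step 5 — Magnitude: |H| = 0.007002 (-43.1 dB); phase: φ = 89.6°.

|H| = 0.007002 (-43.1 dB), φ = 89.6°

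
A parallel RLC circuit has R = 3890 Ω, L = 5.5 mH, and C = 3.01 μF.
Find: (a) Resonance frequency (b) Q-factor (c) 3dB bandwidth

Step 1 — Resonance: ω₀ = 1/√(LC) = 1/√(0.0055·3.01e-06) = 7772 rad/s.
Step 2 — f₀ = ω₀/(2π) = 1237 Hz.
Step 3 — Parallel Q: Q = R/(ω₀L) = 3890/(7772·0.0055) = 91.
Step 4 — Bandwidth: Δω = ω₀/Q = 85.41 rad/s; BW = Δω/(2π) = 13.59 Hz.

(a) f₀ = 1237 Hz  (b) Q = 91  (c) BW = 13.59 Hz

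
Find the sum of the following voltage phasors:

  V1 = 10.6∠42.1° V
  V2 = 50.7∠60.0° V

Step 1 — Convert each phasor to rectangular form:
  V1 = 10.6·(cos(42.1°) + j·sin(42.1°)) = 7.865 + j7.107 V
  V2 = 50.7·(cos(60.0°) + j·sin(60.0°)) = 25.35 + j43.91 V
Step 2 — Sum components: V_total = 33.21 + j51.01 V.
Step 3 — Convert to polar: |V_total| = 60.87 V, ∠V_total = 56.9°.

V_total = 60.87∠56.9° V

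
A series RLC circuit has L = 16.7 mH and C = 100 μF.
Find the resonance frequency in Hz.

Step 1 — Resonance condition Im(Z)=0 gives ω₀ = 1/√(LC).
Step 2 — ω₀ = 1/√(0.0167·0.0001) = 773.8 rad/s.
Step 3 — f₀ = ω₀/(2π) = 123.2 Hz.

f₀ = 123.2 Hz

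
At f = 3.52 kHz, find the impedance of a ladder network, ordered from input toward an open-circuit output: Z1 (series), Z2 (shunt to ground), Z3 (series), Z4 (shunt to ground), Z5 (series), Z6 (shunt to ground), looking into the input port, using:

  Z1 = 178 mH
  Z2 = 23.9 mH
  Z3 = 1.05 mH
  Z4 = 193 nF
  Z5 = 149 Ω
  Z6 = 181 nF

Step 1 — Angular frequency: ω = 2π·f = 2π·3520 = 2.212e+04 rad/s.
Step 2 — Component impedances:
  Z1: Z = jωL = j·2.212e+04·0.178 = 0 + j3937 Ω
  Z2: Z = jωL = j·2.212e+04·0.0239 = 0 + j528.6 Ω
  Z3: Z = jωL = j·2.212e+04·0.00105 = 0 + j23.22 Ω
  Z4: Z = 1/(jωC) = -j/(ω·C) = 0 - j234.3 Ω
  Z5: Z = R = 149 Ω
  Z6: Z = 1/(jωC) = -j/(ω·C) = 0 - j249.8 Ω
Step 3 — Ladder network (open output): work backward from the far end, alternating series and parallel combinations. Z_in = 49.94 + j3806 Ω = 3806∠89.2° Ω.

Z = 49.94 + j3806 Ω = 3806∠89.2° Ω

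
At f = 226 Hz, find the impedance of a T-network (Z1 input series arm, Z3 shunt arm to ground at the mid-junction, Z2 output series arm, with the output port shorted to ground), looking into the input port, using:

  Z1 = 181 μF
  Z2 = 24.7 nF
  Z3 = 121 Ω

Step 1 — Angular frequency: ω = 2π·f = 2π·226 = 1420 rad/s.
Step 2 — Component impedances:
  Z1: Z = 1/(jωC) = -j/(ω·C) = 0 - j3.891 Ω
  Z2: Z = 1/(jωC) = -j/(ω·C) = 0 - j2.851e+04 Ω
  Z3: Z = R = 121 Ω
Step 3 — With the output port shorted to ground, the output series arm Z2 runs from the junction to ground; the shunt arm Z3 also runs from the junction to ground. They appear in parallel: Z3 || Z2 = 121 - j0.5135 Ω.
Step 4 — Series with input arm Z1: Z_in = Z1 + (Z3 || Z2) = 121 - j4.404 Ω = 121.1∠-2.1° Ω.

Z = 121 - j4.404 Ω = 121.1∠-2.1° Ω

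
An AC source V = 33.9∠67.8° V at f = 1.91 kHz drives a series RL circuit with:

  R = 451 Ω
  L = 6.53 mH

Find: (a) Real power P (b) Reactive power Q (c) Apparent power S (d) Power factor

Step 1 — Angular frequency: ω = 2π·f = 2π·1910 = 1.2e+04 rad/s.
Step 2 — Component impedances:
  R: Z = R = 451 Ω
  L: Z = jωL = j·1.2e+04·0.00653 = 0 + j78.37 Ω
Step 3 — Series combination: Z_total = R + L = 451 + j78.37 Ω = 457.8∠9.9° Ω.
Step 4 — Source phasor: V = 33.9∠67.8° V = 12.81 + j31.39 V.
Step 5 — Current: I = V / Z = 0.03931 + j0.06276 A = 0.07406∠57.9° A.
Step 6 — Complex power: S = V·I* = 2.473 + j0.4298 VA.
Step 7 — Real power: P = Re(S) = 2.473 W.
Step 8 — Reactive power: Q = Im(S) = 0.4298 VAR.
Step 9 — Apparent power: |S| = 2.511 VA.
Step 10 — Power factor: PF = P/|S| = 0.9852 (lagging).

(a) P = 2.473 W  (b) Q = 0.4298 VAR  (c) S = 2.511 VA  (d) PF = 0.9852 (lagging)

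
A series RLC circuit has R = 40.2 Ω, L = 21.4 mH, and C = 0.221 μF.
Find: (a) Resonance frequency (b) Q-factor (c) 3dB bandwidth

Step 1 — Resonance condition Im(Z)=0 gives ω₀ = 1/√(LC).
Step 2 — ω₀ = 1/√(0.0214·2.21e-07) = 1.454e+04 rad/s.
Step 3 — f₀ = ω₀/(2π) = 2314 Hz.
Step 4 — Series Q: Q = ω₀L/R = 1.454e+04·0.0214/40.2 = 7.741.
Step 5 — 3dB bandwidth: Δω = ω₀/Q = 1879 rad/s; BW = Δω/(2π) = 299 Hz.

(a) f₀ = 2314 Hz  (b) Q = 7.741  (c) BW = 299 Hz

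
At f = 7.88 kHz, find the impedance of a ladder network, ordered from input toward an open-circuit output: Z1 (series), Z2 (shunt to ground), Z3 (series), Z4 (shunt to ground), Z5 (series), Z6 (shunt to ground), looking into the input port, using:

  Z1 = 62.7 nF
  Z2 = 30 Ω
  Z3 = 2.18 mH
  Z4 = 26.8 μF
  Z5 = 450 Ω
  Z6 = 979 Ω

Step 1 — Angular frequency: ω = 2π·f = 2π·7880 = 4.951e+04 rad/s.
Step 2 — Component impedances:
  Z1: Z = 1/(jωC) = -j/(ω·C) = 0 - j322.1 Ω
  Z2: Z = R = 30 Ω
  Z3: Z = jωL = j·4.951e+04·0.00218 = 0 + j107.9 Ω
  Z4: Z = 1/(jωC) = -j/(ω·C) = 0 - j0.7536 Ω
  Z5: Z = R = 450 Ω
  Z6: Z = R = 979 Ω
Step 3 — Ladder network (open output): work backward from the far end, alternating series and parallel combinations. Z_in = 27.82 - j314.3 Ω = 315.6∠-84.9° Ω.

Z = 27.82 - j314.3 Ω = 315.6∠-84.9° Ω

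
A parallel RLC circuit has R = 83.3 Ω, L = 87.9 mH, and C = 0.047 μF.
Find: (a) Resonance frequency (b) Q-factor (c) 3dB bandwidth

Step 1 — Resonance: ω₀ = 1/√(LC) = 1/√(0.0879·4.7e-08) = 1.556e+04 rad/s.
Step 2 — f₀ = ω₀/(2π) = 2476 Hz.
Step 3 — Parallel Q: Q = R/(ω₀L) = 83.3/(1.556e+04·0.0879) = 0.06091.
Step 4 — Bandwidth: Δω = ω₀/Q = 2.554e+05 rad/s; BW = Δω/(2π) = 4.065e+04 Hz.

(a) f₀ = 2476 Hz  (b) Q = 0.06091  (c) BW = 4.065e+04 Hz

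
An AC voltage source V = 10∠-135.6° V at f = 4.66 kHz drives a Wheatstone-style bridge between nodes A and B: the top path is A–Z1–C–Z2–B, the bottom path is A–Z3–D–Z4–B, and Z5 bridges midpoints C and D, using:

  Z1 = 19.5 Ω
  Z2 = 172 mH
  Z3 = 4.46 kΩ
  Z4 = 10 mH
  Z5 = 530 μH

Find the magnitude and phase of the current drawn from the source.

Step 1 — Angular frequency: ω = 2π·f = 2π·4660 = 2.928e+04 rad/s.
Step 2 — Component impedances:
  Z1: Z = R = 19.5 Ω
  Z2: Z = jωL = j·2.928e+04·0.172 = 0 + j5036 Ω
  Z3: Z = R = 4460 Ω
  Z4: Z = jωL = j·2.928e+04·0.01 = 0 + j292.8 Ω
  Z5: Z = jωL = j·2.928e+04·0.00053 = 0 + j15.52 Ω
Step 3 — Bridge requires nodal analysis (the Z5 bridge couples midpoints C and D, so the two paths cannot be reduced to a simple series/parallel combination). Setting node B to ground and injecting 1 A at node A, the 3-node admittance system at A, C, D solves to V_A = Z_AB = 19.46 + j290.4 Ω = 291.1∠86.2° Ω.
Step 4 — Source phasor: V = 10∠-135.6° V = -7.145 - j6.997 V.
Step 5 — Ohm's law: I = V / Z_total = (-7.145 - j6.997) / (19.46 + j290.4) = -0.02563 + j0.02289 A.
Step 6 — Convert to polar: |I| = 0.03436 A, ∠I = 138.2°.

I = 0.03436∠138.2° A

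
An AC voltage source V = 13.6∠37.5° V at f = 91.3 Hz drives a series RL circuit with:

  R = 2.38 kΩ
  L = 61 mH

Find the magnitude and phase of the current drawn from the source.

Step 1 — Angular frequency: ω = 2π·f = 2π·91.3 = 573.7 rad/s.
Step 2 — Component impedances:
  R: Z = R = 2380 Ω
  L: Z = jωL = j·573.7·0.061 = 0 + j34.99 Ω
Step 3 — Series combination: Z_total = R + L = 2380 + j34.99 Ω = 2380∠0.8° Ω.
Step 4 — Source phasor: V = 13.6∠37.5° V = 10.79 + j8.279 V.
Step 5 — Ohm's law: I = V / Z_total = (10.79 + j8.279) / (2380 + j34.99) = 0.004584 + j0.003411 A.
Step 6 — Convert to polar: |I| = 0.005714 A, ∠I = 36.7°.

I = 0.005714∠36.7° A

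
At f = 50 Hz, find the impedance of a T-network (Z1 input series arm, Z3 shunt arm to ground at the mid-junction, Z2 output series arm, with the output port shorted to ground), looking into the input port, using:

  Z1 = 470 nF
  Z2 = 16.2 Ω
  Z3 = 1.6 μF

Step 1 — Angular frequency: ω = 2π·f = 2π·50 = 314.2 rad/s.
Step 2 — Component impedances:
  Z1: Z = 1/(jωC) = -j/(ω·C) = 0 - j6773 Ω
  Z2: Z = R = 16.2 Ω
  Z3: Z = 1/(jωC) = -j/(ω·C) = 0 - j1989 Ω
Step 3 — With the output port shorted to ground, the output series arm Z2 runs from the junction to ground; the shunt arm Z3 also runs from the junction to ground. They appear in parallel: Z3 || Z2 = 16.2 - j0.1319 Ω.
Step 4 — Series with input arm Z1: Z_in = Z1 + (Z3 || Z2) = 16.2 - j6773 Ω = 6773∠-89.9° Ω.

Z = 16.2 - j6773 Ω = 6773∠-89.9° Ω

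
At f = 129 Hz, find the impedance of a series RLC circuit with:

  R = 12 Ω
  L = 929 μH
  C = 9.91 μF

Step 1 — Angular frequency: ω = 2π·f = 2π·129 = 810.5 rad/s.
Step 2 — Component impedances:
  R: Z = R = 12 Ω
  L: Z = jωL = j·810.5·0.000929 = 0 + j0.753 Ω
  C: Z = 1/(jωC) = -j/(ω·C) = 0 - j124.5 Ω
Step 3 — Series combination: Z_total = R + L + C = 12 - j123.7 Ω = 124.3∠-84.5° Ω.

Z = 12 - j123.7 Ω = 124.3∠-84.5° Ω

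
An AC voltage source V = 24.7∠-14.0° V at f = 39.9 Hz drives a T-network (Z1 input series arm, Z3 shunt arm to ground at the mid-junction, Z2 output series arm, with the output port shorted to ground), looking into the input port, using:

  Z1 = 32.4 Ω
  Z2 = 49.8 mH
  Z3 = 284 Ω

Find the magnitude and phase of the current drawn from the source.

Step 1 — Angular frequency: ω = 2π·f = 2π·39.9 = 250.7 rad/s.
Step 2 — Component impedances:
  Z1: Z = R = 32.4 Ω
  Z2: Z = jωL = j·250.7·0.0498 = 0 + j12.48 Ω
  Z3: Z = R = 284 Ω
Step 3 — With the output port shorted to ground, the output series arm Z2 runs from the junction to ground; the shunt arm Z3 also runs from the junction to ground. They appear in parallel: Z3 || Z2 = 0.5478 + j12.46 Ω.
Step 4 — Series with input arm Z1: Z_in = Z1 + (Z3 || Z2) = 32.95 + j12.46 Ω = 35.23∠20.7° Ω.
Step 5 — Source phasor: V = 24.7∠-14.0° V = 23.97 - j5.975 V.
Step 6 — Ohm's law: I = V / Z_total = (23.97 - j5.975) / (32.95 + j12.46) = 0.5764 - j0.3993 A.
Step 7 — Convert to polar: |I| = 0.7012 A, ∠I = -34.7°.

I = 0.7012∠-34.7° A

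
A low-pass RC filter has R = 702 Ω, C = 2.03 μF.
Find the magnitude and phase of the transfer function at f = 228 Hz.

Step 1 — Angular frequency: ω = 2π·228 = 1433 rad/s.
Step 2 — Transfer function: H(jω) = 1/(1 + jωRC).
Step 3 — Denominator: 1 + jωRC = 1 + j·1433·702·2.03e-06 = 1 + j2.041.
Step 4 — H = 0.1935 - j0.395.
Step 5 — Magnitude: |H| = 0.4399 (-7.1 dB); phase: φ = -63.9°.

|H| = 0.4399 (-7.1 dB), φ = -63.9°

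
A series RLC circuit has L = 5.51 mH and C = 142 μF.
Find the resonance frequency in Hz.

Step 1 — Resonance condition Im(Z)=0 gives ω₀ = 1/√(LC).
Step 2 — ω₀ = 1/√(0.00551·0.000142) = 1131 rad/s.
Step 3 — f₀ = ω₀/(2π) = 179.9 Hz.

f₀ = 179.9 Hz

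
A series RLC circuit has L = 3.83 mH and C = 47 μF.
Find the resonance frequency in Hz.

Step 1 — Resonance condition Im(Z)=0 gives ω₀ = 1/√(LC).
Step 2 — ω₀ = 1/√(0.00383·4.7e-05) = 2357 rad/s.
Step 3 — f₀ = ω₀/(2π) = 375.1 Hz.

f₀ = 375.1 Hz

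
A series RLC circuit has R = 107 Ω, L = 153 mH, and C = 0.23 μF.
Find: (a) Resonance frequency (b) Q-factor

Step 1 — Resonance condition Im(Z)=0 gives ω₀ = 1/√(LC).
Step 2 — ω₀ = 1/√(0.153·2.3e-07) = 5331 rad/s.
Step 3 — f₀ = ω₀/(2π) = 848.4 Hz.
Step 4 — Series Q: Q = ω₀L/R = 5331·0.153/107 = 7.623.

(a) f₀ = 848.4 Hz  (b) Q = 7.623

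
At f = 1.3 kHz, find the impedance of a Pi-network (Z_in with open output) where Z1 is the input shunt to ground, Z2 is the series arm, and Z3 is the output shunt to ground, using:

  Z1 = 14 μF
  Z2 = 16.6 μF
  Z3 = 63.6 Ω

Step 1 — Angular frequency: ω = 2π·f = 2π·1300 = 8168 rad/s.
Step 2 — Component impedances:
  Z1: Z = 1/(jωC) = -j/(ω·C) = 0 - j8.745 Ω
  Z2: Z = 1/(jωC) = -j/(ω·C) = 0 - j7.375 Ω
  Z3: Z = R = 63.6 Ω
Step 3 — With open output, the series arm Z2 and the output shunt Z3 appear in series to ground: Z2 + Z3 = 63.6 - j7.375 Ω.
Step 4 — Parallel with input shunt Z1: Z_in = Z1 || (Z2 + Z3) = 1.13 - j8.458 Ω = 8.534∠-82.4° Ω.

Z = 1.13 - j8.458 Ω = 8.534∠-82.4° Ω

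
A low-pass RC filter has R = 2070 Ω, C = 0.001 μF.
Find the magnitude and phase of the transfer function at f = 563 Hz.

Step 1 — Angular frequency: ω = 2π·563 = 3537 rad/s.
Step 2 — Transfer function: H(jω) = 1/(1 + jωRC).
Step 3 — Denominator: 1 + jωRC = 1 + j·3537·2070·1e-09 = 1 + j0.007322.
Step 4 — H = 0.9999 - j0.007322.
Step 5 — Magnitude: |H| = 1 (-0.0 dB); phase: φ = -0.4°.

|H| = 1 (-0.0 dB), φ = -0.4°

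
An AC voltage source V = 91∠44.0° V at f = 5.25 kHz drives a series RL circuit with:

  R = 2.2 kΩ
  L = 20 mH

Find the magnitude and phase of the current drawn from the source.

Step 1 — Angular frequency: ω = 2π·f = 2π·5250 = 3.299e+04 rad/s.
Step 2 — Component impedances:
  R: Z = R = 2200 Ω
  L: Z = jωL = j·3.299e+04·0.02 = 0 + j659.7 Ω
Step 3 — Series combination: Z_total = R + L = 2200 + j659.7 Ω = 2297∠16.7° Ω.
Step 4 — Source phasor: V = 91∠44.0° V = 65.46 + j63.21 V.
Step 5 — Ohm's law: I = V / Z_total = (65.46 + j63.21) / (2200 + j659.7) = 0.03521 + j0.01818 A.
Step 6 — Convert to polar: |I| = 0.03962 A, ∠I = 27.3°.

I = 0.03962∠27.3° A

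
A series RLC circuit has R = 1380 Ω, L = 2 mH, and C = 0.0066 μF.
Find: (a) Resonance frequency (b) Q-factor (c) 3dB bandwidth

Step 1 — Resonance condition Im(Z)=0 gives ω₀ = 1/√(LC).
Step 2 — ω₀ = 1/√(0.002·6.6e-09) = 2.752e+05 rad/s.
Step 3 — f₀ = ω₀/(2π) = 4.381e+04 Hz.
Step 4 — Series Q: Q = ω₀L/R = 2.752e+05·0.002/1380 = 0.3989.
Step 5 — 3dB bandwidth: Δω = ω₀/Q = 6.9e+05 rad/s; BW = Δω/(2π) = 1.098e+05 Hz.

(a) f₀ = 4.381e+04 Hz  (b) Q = 0.3989  (c) BW = 1.098e+05 Hz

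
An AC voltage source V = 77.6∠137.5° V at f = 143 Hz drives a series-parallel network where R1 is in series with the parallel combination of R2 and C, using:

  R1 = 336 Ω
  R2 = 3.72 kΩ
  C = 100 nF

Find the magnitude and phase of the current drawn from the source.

Step 1 — Angular frequency: ω = 2π·f = 2π·143 = 898.5 rad/s.
Step 2 — Component impedances:
  R1: Z = R = 336 Ω
  R2: Z = R = 3720 Ω
  C: Z = 1/(jωC) = -j/(ω·C) = 0 - j1.113e+04 Ω
Step 3 — Parallel branch: R2 || C = 1/(1/R2 + 1/C) = 3346 - j1118 Ω.
Step 4 — Series with R1: Z_total = R1 + (R2 || C) = 3682 - j1118 Ω = 3848∠-16.9° Ω.
Step 5 — Source phasor: V = 77.6∠137.5° V = -57.21 + j52.43 V.
Step 6 — Ohm's law: I = V / Z_total = (-57.21 + j52.43) / (3682 - j1118) = -0.01818 + j0.008714 A.
Step 7 — Convert to polar: |I| = 0.02016 A, ∠I = 154.4°.

I = 0.02016∠154.4° A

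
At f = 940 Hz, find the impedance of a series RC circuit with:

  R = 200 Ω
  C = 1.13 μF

Step 1 — Angular frequency: ω = 2π·f = 2π·940 = 5906 rad/s.
Step 2 — Component impedances:
  R: Z = R = 200 Ω
  C: Z = 1/(jωC) = -j/(ω·C) = 0 - j149.8 Ω
Step 3 — Series combination: Z_total = R + C = 200 - j149.8 Ω = 249.9∠-36.8° Ω.

Z = 200 - j149.8 Ω = 249.9∠-36.8° Ω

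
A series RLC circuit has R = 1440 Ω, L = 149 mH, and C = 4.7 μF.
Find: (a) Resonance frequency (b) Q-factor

Step 1 — Resonance condition Im(Z)=0 gives ω₀ = 1/√(LC).
Step 2 — ω₀ = 1/√(0.149·4.7e-06) = 1195 rad/s.
Step 3 — f₀ = ω₀/(2π) = 190.2 Hz.
Step 4 — Series Q: Q = ω₀L/R = 1195·0.149/1440 = 0.1236.

(a) f₀ = 190.2 Hz  (b) Q = 0.1236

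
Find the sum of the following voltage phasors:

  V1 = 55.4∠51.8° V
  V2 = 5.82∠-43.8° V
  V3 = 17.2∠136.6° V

Step 1 — Convert each phasor to rectangular form:
  V1 = 55.4·(cos(51.8°) + j·sin(51.8°)) = 34.26 + j43.54 V
  V2 = 5.82·(cos(-43.8°) + j·sin(-43.8°)) = 4.201 - j4.028 V
  V3 = 17.2·(cos(136.6°) + j·sin(136.6°)) = -12.5 + j11.82 V
Step 2 — Sum components: V_total = 25.96 + j51.33 V.
Step 3 — Convert to polar: |V_total| = 57.52 V, ∠V_total = 63.2°.

V_total = 57.52∠63.2° V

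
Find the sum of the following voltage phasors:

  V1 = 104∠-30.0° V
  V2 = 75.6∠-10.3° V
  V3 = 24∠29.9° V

Step 1 — Convert each phasor to rectangular form:
  V1 = 104·(cos(-30.0°) + j·sin(-30.0°)) = 90.07 - j52 V
  V2 = 75.6·(cos(-10.3°) + j·sin(-10.3°)) = 74.38 - j13.52 V
  V3 = 24·(cos(29.9°) + j·sin(29.9°)) = 20.81 + j11.96 V
Step 2 — Sum components: V_total = 185.3 - j53.55 V.
Step 3 — Convert to polar: |V_total| = 192.8 V, ∠V_total = -16.1°.

V_total = 192.8∠-16.1° V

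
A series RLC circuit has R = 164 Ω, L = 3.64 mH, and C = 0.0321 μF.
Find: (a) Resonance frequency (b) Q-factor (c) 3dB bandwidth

Step 1 — Resonance: ω₀ = 1/√(LC) = 1/√(0.00364·3.21e-08) = 9.251e+04 rad/s.
Step 2 — f₀ = ω₀/(2π) = 1.472e+04 Hz.
Step 3 — Series Q: Q = ω₀L/R = 9.251e+04·0.00364/164 = 2.053.
Step 4 — Bandwidth: Δω = ω₀/Q = 4.505e+04 rad/s; BW = Δω/(2π) = 7171 Hz.

(a) f₀ = 1.472e+04 Hz  (b) Q = 2.053  (c) BW = 7171 Hz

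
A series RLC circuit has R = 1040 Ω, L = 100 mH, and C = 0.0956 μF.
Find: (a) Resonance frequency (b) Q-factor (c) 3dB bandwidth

Step 1 — Resonance: ω₀ = 1/√(LC) = 1/√(0.1·9.56e-08) = 1.023e+04 rad/s.
Step 2 — f₀ = ω₀/(2π) = 1628 Hz.
Step 3 — Series Q: Q = ω₀L/R = 1.023e+04·0.1/1040 = 0.9834.
Step 4 — Bandwidth: Δω = ω₀/Q = 1.04e+04 rad/s; BW = Δω/(2π) = 1655 Hz.

(a) f₀ = 1628 Hz  (b) Q = 0.9834  (c) BW = 1655 Hz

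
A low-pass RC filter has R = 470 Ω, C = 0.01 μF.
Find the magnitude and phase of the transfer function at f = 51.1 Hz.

Step 1 — Angular frequency: ω = 2π·51.1 = 321.1 rad/s.
Step 2 — Transfer function: H(jω) = 1/(1 + jωRC).
Step 3 — Denominator: 1 + jωRC = 1 + j·321.1·470·1e-08 = 1 + j0.001509.
Step 4 — H = 1 - j0.001509.
Step 5 — Magnitude: |H| = 1 (-0.0 dB); phase: φ = -0.1°.

|H| = 1 (-0.0 dB), φ = -0.1°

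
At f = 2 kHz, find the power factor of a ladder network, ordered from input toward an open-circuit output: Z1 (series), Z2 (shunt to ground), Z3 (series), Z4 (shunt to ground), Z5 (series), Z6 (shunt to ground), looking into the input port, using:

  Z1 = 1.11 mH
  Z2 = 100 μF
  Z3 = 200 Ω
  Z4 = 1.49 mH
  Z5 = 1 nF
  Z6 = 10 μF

Step 1 — Angular frequency: ω = 2π·f = 2π·2000 = 1.257e+04 rad/s.
Step 2 — Component impedances:
  Z1: Z = jωL = j·1.257e+04·0.00111 = 0 + j13.95 Ω
  Z2: Z = 1/(jωC) = -j/(ω·C) = 0 - j0.7958 Ω
  Z3: Z = R = 200 Ω
  Z4: Z = jωL = j·1.257e+04·0.00149 = 0 + j18.72 Ω
  Z5: Z = 1/(jωC) = -j/(ω·C) = 0 - j7.958e+04 Ω
  Z6: Z = 1/(jωC) = -j/(ω·C) = 0 - j7.958 Ω
Step 3 — Ladder network (open output): work backward from the far end, alternating series and parallel combinations. Z_in = 0.003141 + j13.15 Ω = 13.15∠90.0° Ω.
Step 4 — Power factor: PF = cos(φ) = Re(Z)/|Z| = 0.003141/13.153 = 0.0002388.
Step 5 — Type: Im(Z) = 13.15 ⇒ lagging (phase φ = 90.0°).

PF = 0.0002388 (lagging, φ = 90.0°)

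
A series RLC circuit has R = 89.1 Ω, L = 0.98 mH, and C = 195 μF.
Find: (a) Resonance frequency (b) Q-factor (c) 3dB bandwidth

Step 1 — Resonance: ω₀ = 1/√(LC) = 1/√(0.00098·0.000195) = 2288 rad/s.
Step 2 — f₀ = ω₀/(2π) = 364.1 Hz.
Step 3 — Series Q: Q = ω₀L/R = 2288·0.00098/89.1 = 0.02516.
Step 4 — Bandwidth: Δω = ω₀/Q = 9.092e+04 rad/s; BW = Δω/(2π) = 1.447e+04 Hz.

(a) f₀ = 364.1 Hz  (b) Q = 0.02516  (c) BW = 1.447e+04 Hz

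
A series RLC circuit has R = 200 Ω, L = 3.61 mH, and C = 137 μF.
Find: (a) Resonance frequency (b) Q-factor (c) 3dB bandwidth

Step 1 — Resonance condition Im(Z)=0 gives ω₀ = 1/√(LC).
Step 2 — ω₀ = 1/√(0.00361·0.000137) = 1422 rad/s.
Step 3 — f₀ = ω₀/(2π) = 226.3 Hz.
Step 4 — Series Q: Q = ω₀L/R = 1422·0.00361/200 = 0.02567.
Step 5 — 3dB bandwidth: Δω = ω₀/Q = 5.54e+04 rad/s; BW = Δω/(2π) = 8817 Hz.

(a) f₀ = 226.3 Hz  (b) Q = 0.02567  (c) BW = 8817 Hz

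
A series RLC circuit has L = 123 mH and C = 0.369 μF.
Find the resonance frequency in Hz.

Step 1 — Resonance condition Im(Z)=0 gives ω₀ = 1/√(LC).
Step 2 — ω₀ = 1/√(0.123·3.69e-07) = 4694 rad/s.
Step 3 — f₀ = ω₀/(2π) = 747.1 Hz.

f₀ = 747.1 Hz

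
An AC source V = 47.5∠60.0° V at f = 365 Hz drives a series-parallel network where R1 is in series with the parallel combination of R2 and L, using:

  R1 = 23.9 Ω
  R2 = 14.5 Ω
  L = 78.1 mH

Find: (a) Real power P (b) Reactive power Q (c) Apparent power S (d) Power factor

Step 1 — Angular frequency: ω = 2π·f = 2π·365 = 2293 rad/s.
Step 2 — Component impedances:
  R1: Z = R = 23.9 Ω
  R2: Z = R = 14.5 Ω
  L: Z = jωL = j·2293·0.0781 = 0 + j179.1 Ω
Step 3 — Parallel branch: R2 || L = 1/(1/R2 + 1/L) = 14.41 + j1.166 Ω.
Step 4 — Series with R1: Z_total = R1 + (R2 || L) = 38.31 + j1.166 Ω = 38.32∠1.7° Ω.
Step 5 — Source phasor: V = 47.5∠60.0° V = 23.75 + j41.14 V.
Step 6 — Current: I = V / Z = 0.6521 + j1.054 A = 1.239∠58.3° A.
Step 7 — Complex power: S = V·I* = 58.85 + j1.792 VA.
Step 8 — Real power: P = Re(S) = 58.85 W.
Step 9 — Reactive power: Q = Im(S) = 1.792 VAR.
Step 10 — Apparent power: |S| = 58.87 VA.
Step 11 — Power factor: PF = P/|S| = 0.9995 (lagging).

(a) P = 58.85 W  (b) Q = 1.792 VAR  (c) S = 58.87 VA  (d) PF = 0.9995 (lagging)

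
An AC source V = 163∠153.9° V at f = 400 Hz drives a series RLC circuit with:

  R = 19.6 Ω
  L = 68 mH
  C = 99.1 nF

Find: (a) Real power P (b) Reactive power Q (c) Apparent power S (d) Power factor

Step 1 — Angular frequency: ω = 2π·f = 2π·400 = 2513 rad/s.
Step 2 — Component impedances:
  R: Z = R = 19.6 Ω
  L: Z = jωL = j·2513·0.068 = 0 + j170.9 Ω
  C: Z = 1/(jωC) = -j/(ω·C) = 0 - j4015 Ω
Step 3 — Series combination: Z_total = R + L + C = 19.6 - j3844 Ω = 3844∠-89.7° Ω.
Step 4 — Source phasor: V = 163∠153.9° V = -146.4 + j71.71 V.
Step 5 — Current: I = V / Z = -0.01885 - j0.03798 A = 0.0424∠-116.4° A.
Step 6 — Complex power: S = V·I* = 0.03524 - j6.911 VA.
Step 7 — Real power: P = Re(S) = 0.03524 W.
Step 8 — Reactive power: Q = Im(S) = -6.911 VAR.
Step 9 — Apparent power: |S| = 6.912 VA.
Step 10 — Power factor: PF = P/|S| = 0.005099 (leading).

(a) P = 0.03524 W  (b) Q = -6.911 VAR  (c) S = 6.912 VA  (d) PF = 0.005099 (leading)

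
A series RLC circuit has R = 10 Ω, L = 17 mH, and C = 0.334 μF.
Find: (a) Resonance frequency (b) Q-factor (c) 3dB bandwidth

Step 1 — Resonance condition Im(Z)=0 gives ω₀ = 1/√(LC).
Step 2 — ω₀ = 1/√(0.017·3.34e-07) = 1.327e+04 rad/s.
Step 3 — f₀ = ω₀/(2π) = 2112 Hz.
Step 4 — Series Q: Q = ω₀L/R = 1.327e+04·0.017/10 = 22.56.
Step 5 — 3dB bandwidth: Δω = ω₀/Q = 588.2 rad/s; BW = Δω/(2π) = 93.62 Hz.

(a) f₀ = 2112 Hz  (b) Q = 22.56  (c) BW = 93.62 Hz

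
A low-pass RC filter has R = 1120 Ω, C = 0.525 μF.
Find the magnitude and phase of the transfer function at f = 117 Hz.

Step 1 — Angular frequency: ω = 2π·117 = 735.1 rad/s.
Step 2 — Transfer function: H(jω) = 1/(1 + jωRC).
Step 3 — Denominator: 1 + jωRC = 1 + j·735.1·1120·5.25e-07 = 1 + j0.4323.
Step 4 — H = 0.8426 - j0.3642.
Step 5 — Magnitude: |H| = 0.9179 (-0.7 dB); phase: φ = -23.4°.

|H| = 0.9179 (-0.7 dB), φ = -23.4°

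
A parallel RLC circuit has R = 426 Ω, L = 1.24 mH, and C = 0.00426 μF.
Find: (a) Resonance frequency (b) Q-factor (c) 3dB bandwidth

Step 1 — Resonance: ω₀ = 1/√(LC) = 1/√(0.00124·4.26e-09) = 4.351e+05 rad/s.
Step 2 — f₀ = ω₀/(2π) = 6.925e+04 Hz.
Step 3 — Parallel Q: Q = R/(ω₀L) = 426/(4.351e+05·0.00124) = 0.7896.
Step 4 — Bandwidth: Δω = ω₀/Q = 5.51e+05 rad/s; BW = Δω/(2π) = 8.77e+04 Hz.

(a) f₀ = 6.925e+04 Hz  (b) Q = 0.7896  (c) BW = 8.77e+04 Hz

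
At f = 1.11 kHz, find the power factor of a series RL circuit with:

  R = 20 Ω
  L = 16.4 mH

Step 1 — Angular frequency: ω = 2π·f = 2π·1110 = 6974 rad/s.
Step 2 — Component impedances:
  R: Z = R = 20 Ω
  L: Z = jωL = j·6974·0.0164 = 0 + j114.4 Ω
Step 3 — Series combination: Z_total = R + L = 20 + j114.4 Ω = 116.1∠80.1° Ω.
Step 4 — Power factor: PF = cos(φ) = Re(Z)/|Z| = 20/116.115 = 0.1722.
Step 5 — Type: Im(Z) = 114.4 ⇒ lagging (phase φ = 80.1°).

PF = 0.1722 (lagging, φ = 80.1°)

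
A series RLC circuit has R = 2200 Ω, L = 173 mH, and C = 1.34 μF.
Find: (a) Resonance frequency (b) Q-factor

Step 1 — Resonance condition Im(Z)=0 gives ω₀ = 1/√(LC).
Step 2 — ω₀ = 1/√(0.173·1.34e-06) = 2077 rad/s.
Step 3 — f₀ = ω₀/(2π) = 330.6 Hz.
Step 4 — Series Q: Q = ω₀L/R = 2077·0.173/2200 = 0.1633.

(a) f₀ = 330.6 Hz  (b) Q = 0.1633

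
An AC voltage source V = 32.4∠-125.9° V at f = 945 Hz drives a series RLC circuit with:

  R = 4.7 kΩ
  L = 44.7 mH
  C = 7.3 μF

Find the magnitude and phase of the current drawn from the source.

Step 1 — Angular frequency: ω = 2π·f = 2π·945 = 5938 rad/s.
Step 2 — Component impedances:
  R: Z = R = 4700 Ω
  L: Z = jωL = j·5938·0.0447 = 0 + j265.4 Ω
  C: Z = 1/(jωC) = -j/(ω·C) = 0 - j23.07 Ω
Step 3 — Series combination: Z_total = R + L + C = 4700 + j242.3 Ω = 4706∠3.0° Ω.
Step 4 — Source phasor: V = 32.4∠-125.9° V = -19 - j26.25 V.
Step 5 — Ohm's law: I = V / Z_total = (-19 - j26.25) / (4700 + j242.3) = -0.004319 - j0.005361 A.
Step 6 — Convert to polar: |I| = 0.006884 A, ∠I = -128.9°.

I = 0.006884∠-128.9° A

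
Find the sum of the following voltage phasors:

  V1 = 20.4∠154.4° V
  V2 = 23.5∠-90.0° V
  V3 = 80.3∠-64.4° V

Step 1 — Convert each phasor to rectangular form:
  V1 = 20.4·(cos(154.4°) + j·sin(154.4°)) = -18.4 + j8.815 V
  V2 = 23.5·(cos(-90.0°) + j·sin(-90.0°)) = 0 - j23.5 V
  V3 = 80.3·(cos(-64.4°) + j·sin(-64.4°)) = 34.7 - j72.42 V
Step 2 — Sum components: V_total = 16.3 - j87.1 V.
Step 3 — Convert to polar: |V_total| = 88.61 V, ∠V_total = -79.4°.

V_total = 88.61∠-79.4° V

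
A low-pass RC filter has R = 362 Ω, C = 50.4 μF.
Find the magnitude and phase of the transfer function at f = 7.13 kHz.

Step 1 — Angular frequency: ω = 2π·7130 = 4.48e+04 rad/s.
Step 2 — Transfer function: H(jω) = 1/(1 + jωRC).
Step 3 — Denominator: 1 + jωRC = 1 + j·4.48e+04·362·5.04e-05 = 1 + j817.4.
Step 4 — H = 1.497e-06 - j0.001223.
Step 5 — Magnitude: |H| = 0.001223 (-58.2 dB); phase: φ = -89.9°.

|H| = 0.001223 (-58.2 dB), φ = -89.9°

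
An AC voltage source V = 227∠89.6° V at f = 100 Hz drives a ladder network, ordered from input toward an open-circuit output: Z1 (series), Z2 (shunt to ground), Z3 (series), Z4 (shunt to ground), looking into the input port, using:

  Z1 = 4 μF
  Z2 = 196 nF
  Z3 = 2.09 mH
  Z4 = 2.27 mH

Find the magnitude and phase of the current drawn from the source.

Step 1 — Angular frequency: ω = 2π·f = 2π·100 = 628.3 rad/s.
Step 2 — Component impedances:
  Z1: Z = 1/(jωC) = -j/(ω·C) = 0 - j397.9 Ω
  Z2: Z = 1/(jωC) = -j/(ω·C) = 0 - j8120 Ω
  Z3: Z = jωL = j·628.3·0.00209 = 0 + j1.313 Ω
  Z4: Z = jωL = j·628.3·0.00227 = 0 + j1.426 Ω
Step 3 — Ladder network (open output): work backward from the far end, alternating series and parallel combinations. Z_in = 0 - j395.1 Ω = 395.1∠-90.0° Ω.
Step 4 — Source phasor: V = 227∠89.6° V = 1.585 + j227 V.
Step 5 — Ohm's law: I = V / Z_total = (1.585 + j227) / (0 - j395.1) = -0.5745 + j0.004011 A.
Step 6 — Convert to polar: |I| = 0.5745 A, ∠I = 179.6°.

I = 0.5745∠179.6° A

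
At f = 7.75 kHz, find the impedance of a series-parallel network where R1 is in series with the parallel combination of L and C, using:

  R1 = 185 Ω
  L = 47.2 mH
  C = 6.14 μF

Step 1 — Angular frequency: ω = 2π·f = 2π·7750 = 4.869e+04 rad/s.
Step 2 — Component impedances:
  R1: Z = R = 185 Ω
  L: Z = jωL = j·4.869e+04·0.0472 = 0 + j2298 Ω
  C: Z = 1/(jωC) = -j/(ω·C) = 0 - j3.345 Ω
Step 3 — Parallel branch: L || C = 1/(1/L + 1/C) = 0 - j3.35 Ω.
Step 4 — Series with R1: Z_total = R1 + (L || C) = 185 - j3.35 Ω = 185∠-1.0° Ω.

Z = 185 - j3.35 Ω = 185∠-1.0° Ω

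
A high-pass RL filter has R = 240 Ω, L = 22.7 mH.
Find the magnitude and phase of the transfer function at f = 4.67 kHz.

Step 1 — Angular frequency: ω = 2π·4670 = 2.934e+04 rad/s.
Step 2 — Transfer function: H(jω) = jωL/(R + jωL).
Step 3 — Numerator jωL = j·666.1; denominator R + jωL = 240 + j666.1.
Step 4 — H = 0.8851 + j0.3189.
Step 5 — Magnitude: |H| = 0.9408 (-0.5 dB); phase: φ = 19.8°.

|H| = 0.9408 (-0.5 dB), φ = 19.8°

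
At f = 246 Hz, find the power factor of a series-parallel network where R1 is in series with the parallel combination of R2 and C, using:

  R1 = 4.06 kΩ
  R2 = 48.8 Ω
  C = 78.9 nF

Step 1 — Angular frequency: ω = 2π·f = 2π·246 = 1546 rad/s.
Step 2 — Component impedances:
  R1: Z = R = 4060 Ω
  R2: Z = R = 48.8 Ω
  C: Z = 1/(jωC) = -j/(ω·C) = 0 - j8200 Ω
Step 3 — Parallel branch: R2 || C = 1/(1/R2 + 1/C) = 48.8 - j0.2904 Ω.
Step 4 — Series with R1: Z_total = R1 + (R2 || C) = 4109 - j0.2904 Ω = 4109∠-0.0° Ω.
Step 5 — Power factor: PF = cos(φ) = Re(Z)/|Z| = 4109/4109 = 1.
Step 6 — Type: Im(Z) = -0.2904 ⇒ leading (phase φ = -0.0°).

PF = 1 (leading, φ = -0.0°)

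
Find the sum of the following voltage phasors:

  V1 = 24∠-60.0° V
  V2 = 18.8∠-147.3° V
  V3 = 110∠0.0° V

Step 1 — Convert each phasor to rectangular form:
  V1 = 24·(cos(-60.0°) + j·sin(-60.0°)) = 12 - j20.78 V
  V2 = 18.8·(cos(-147.3°) + j·sin(-147.3°)) = -15.82 - j10.16 V
  V3 = 110·(cos(0.0°) + j·sin(0.0°)) = 110 V
Step 2 — Sum components: V_total = 106.2 - j30.94 V.
Step 3 — Convert to polar: |V_total| = 110.6 V, ∠V_total = -16.2°.

V_total = 110.6∠-16.2° V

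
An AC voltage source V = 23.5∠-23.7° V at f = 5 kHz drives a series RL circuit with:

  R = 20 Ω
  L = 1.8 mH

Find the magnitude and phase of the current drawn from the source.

Step 1 — Angular frequency: ω = 2π·f = 2π·5000 = 3.142e+04 rad/s.
Step 2 — Component impedances:
  R: Z = R = 20 Ω
  L: Z = jωL = j·3.142e+04·0.0018 = 0 + j56.55 Ω
Step 3 — Series combination: Z_total = R + L = 20 + j56.55 Ω = 59.98∠70.5° Ω.
Step 4 — Source phasor: V = 23.5∠-23.7° V = 21.52 - j9.446 V.
Step 5 — Ohm's law: I = V / Z_total = (21.52 - j9.446) / (20 + j56.55) = -0.02885 - j0.3907 A.
Step 6 — Convert to polar: |I| = 0.3918 A, ∠I = -94.2°.

I = 0.3918∠-94.2° A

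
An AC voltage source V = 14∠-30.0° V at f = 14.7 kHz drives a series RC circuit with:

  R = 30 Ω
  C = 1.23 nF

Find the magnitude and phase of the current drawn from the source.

Step 1 — Angular frequency: ω = 2π·f = 2π·1.47e+04 = 9.236e+04 rad/s.
Step 2 — Component impedances:
  R: Z = R = 30 Ω
  C: Z = 1/(jωC) = -j/(ω·C) = 0 - j8802 Ω
Step 3 — Series combination: Z_total = R + C = 30 - j8802 Ω = 8802∠-89.8° Ω.
Step 4 — Source phasor: V = 14∠-30.0° V = 12.12 - j7 V.
Step 5 — Ohm's law: I = V / Z_total = (12.12 - j7) / (30 - j8802) = 0.0007999 + j0.001375 A.
Step 6 — Convert to polar: |I| = 0.00159 A, ∠I = 59.8°.

I = 0.00159∠59.8° A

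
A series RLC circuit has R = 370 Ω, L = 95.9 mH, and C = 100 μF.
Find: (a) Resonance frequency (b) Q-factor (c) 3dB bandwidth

Step 1 — Resonance condition Im(Z)=0 gives ω₀ = 1/√(LC).
Step 2 — ω₀ = 1/√(0.0959·0.0001) = 322.9 rad/s.
Step 3 — f₀ = ω₀/(2π) = 51.39 Hz.
Step 4 — Series Q: Q = ω₀L/R = 322.9·0.0959/370 = 0.0837.
Step 5 — 3dB bandwidth: Δω = ω₀/Q = 3858 rad/s; BW = Δω/(2π) = 614 Hz.

(a) f₀ = 51.39 Hz  (b) Q = 0.0837  (c) BW = 614 Hz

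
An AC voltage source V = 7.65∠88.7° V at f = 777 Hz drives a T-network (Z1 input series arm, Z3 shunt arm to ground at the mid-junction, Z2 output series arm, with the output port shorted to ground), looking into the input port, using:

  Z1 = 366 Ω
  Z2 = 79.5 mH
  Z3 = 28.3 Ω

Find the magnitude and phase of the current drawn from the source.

Step 1 — Angular frequency: ω = 2π·f = 2π·777 = 4882 rad/s.
Step 2 — Component impedances:
  Z1: Z = R = 366 Ω
  Z2: Z = jωL = j·4882·0.0795 = 0 + j388.1 Ω
  Z3: Z = R = 28.3 Ω
Step 3 — With the output port shorted to ground, the output series arm Z2 runs from the junction to ground; the shunt arm Z3 also runs from the junction to ground. They appear in parallel: Z3 || Z2 = 28.15 + j2.053 Ω.
Step 4 — Series with input arm Z1: Z_in = Z1 + (Z3 || Z2) = 394.2 + j2.053 Ω = 394.2∠0.3° Ω.
Step 5 — Source phasor: V = 7.65∠88.7° V = 0.1736 + j7.648 V.
Step 6 — Ohm's law: I = V / Z_total = (0.1736 + j7.648) / (394.2 + j2.053) = 0.0005414 + j0.0194 A.
Step 7 — Convert to polar: |I| = 0.01941 A, ∠I = 88.4°.

I = 0.01941∠88.4° A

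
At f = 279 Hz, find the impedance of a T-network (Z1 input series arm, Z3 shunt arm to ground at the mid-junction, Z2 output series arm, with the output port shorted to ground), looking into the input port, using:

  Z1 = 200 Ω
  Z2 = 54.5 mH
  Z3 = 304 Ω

Step 1 — Angular frequency: ω = 2π·f = 2π·279 = 1753 rad/s.
Step 2 — Component impedances:
  Z1: Z = R = 200 Ω
  Z2: Z = jωL = j·1753·0.0545 = 0 + j95.54 Ω
  Z3: Z = R = 304 Ω
Step 3 — With the output port shorted to ground, the output series arm Z2 runs from the junction to ground; the shunt arm Z3 also runs from the junction to ground. They appear in parallel: Z3 || Z2 = 27.33 + j86.95 Ω.
Step 4 — Series with input arm Z1: Z_in = Z1 + (Z3 || Z2) = 227.3 + j86.95 Ω = 243.4∠20.9° Ω.

Z = 227.3 + j86.95 Ω = 243.4∠20.9° Ω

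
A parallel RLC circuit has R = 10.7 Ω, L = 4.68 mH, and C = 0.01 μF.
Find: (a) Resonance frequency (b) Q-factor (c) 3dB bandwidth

Step 1 — Resonance: ω₀ = 1/√(LC) = 1/√(0.00468·1e-08) = 1.462e+05 rad/s.
Step 2 — f₀ = ω₀/(2π) = 2.326e+04 Hz.
Step 3 — Parallel Q: Q = R/(ω₀L) = 10.7/(1.462e+05·0.00468) = 0.01564.
Step 4 — Bandwidth: Δω = ω₀/Q = 9.346e+06 rad/s; BW = Δω/(2π) = 1.487e+06 Hz.

(a) f₀ = 2.326e+04 Hz  (b) Q = 0.01564  (c) BW = 1.487e+06 Hz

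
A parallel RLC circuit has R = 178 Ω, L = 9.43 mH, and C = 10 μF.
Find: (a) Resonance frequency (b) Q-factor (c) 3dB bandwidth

Step 1 — Resonance: ω₀ = 1/√(LC) = 1/√(0.00943·1e-05) = 3256 rad/s.
Step 2 — f₀ = ω₀/(2π) = 518.3 Hz.
Step 3 — Parallel Q: Q = R/(ω₀L) = 178/(3256·0.00943) = 5.796.
Step 4 — Bandwidth: Δω = ω₀/Q = 561.8 rad/s; BW = Δω/(2π) = 89.41 Hz.

(a) f₀ = 518.3 Hz  (b) Q = 5.796  (c) BW = 89.41 Hz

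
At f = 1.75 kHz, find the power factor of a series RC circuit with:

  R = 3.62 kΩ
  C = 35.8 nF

Step 1 — Angular frequency: ω = 2π·f = 2π·1750 = 1.1e+04 rad/s.
Step 2 — Component impedances:
  R: Z = R = 3620 Ω
  C: Z = 1/(jωC) = -j/(ω·C) = 0 - j2540 Ω
Step 3 — Series combination: Z_total = R + C = 3620 - j2540 Ω = 4422∠-35.1° Ω.
Step 4 — Power factor: PF = cos(φ) = Re(Z)/|Z| = 3620/4422 = 0.8186.
Step 5 — Type: Im(Z) = -2540 ⇒ leading (phase φ = -35.1°).

PF = 0.8186 (leading, φ = -35.1°)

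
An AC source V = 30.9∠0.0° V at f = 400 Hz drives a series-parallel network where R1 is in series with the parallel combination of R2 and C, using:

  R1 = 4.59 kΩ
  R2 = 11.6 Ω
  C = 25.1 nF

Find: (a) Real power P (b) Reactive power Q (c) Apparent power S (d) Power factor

Step 1 — Angular frequency: ω = 2π·f = 2π·400 = 2513 rad/s.
Step 2 — Component impedances:
  R1: Z = R = 4590 Ω
  R2: Z = R = 11.6 Ω
  C: Z = 1/(jωC) = -j/(ω·C) = 0 - j1.585e+04 Ω
Step 3 — Parallel branch: R2 || C = 1/(1/R2 + 1/C) = 11.6 - j0.008488 Ω.
Step 4 — Series with R1: Z_total = R1 + (R2 || C) = 4602 - j0.008488 Ω = 4602∠-0.0° Ω.
Step 5 — Source phasor: V = 30.9∠0.0° V = 30.9 V.
Step 6 — Current: I = V / Z = 0.006715 + j1.239e-08 A = 0.006715∠0.0° A.
Step 7 — Complex power: S = V·I* = 0.2075 - j3.828e-07 VA.
Step 8 — Real power: P = Re(S) = 0.2075 W.
Step 9 — Reactive power: Q = Im(S) = -3.828e-07 VAR.
Step 10 — Apparent power: |S| = 0.2075 VA.
Step 11 — Power factor: PF = P/|S| = 1 (leading).

(a) P = 0.2075 W  (b) Q = -3.828e-07 VAR  (c) S = 0.2075 VA  (d) PF = 1 (leading)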